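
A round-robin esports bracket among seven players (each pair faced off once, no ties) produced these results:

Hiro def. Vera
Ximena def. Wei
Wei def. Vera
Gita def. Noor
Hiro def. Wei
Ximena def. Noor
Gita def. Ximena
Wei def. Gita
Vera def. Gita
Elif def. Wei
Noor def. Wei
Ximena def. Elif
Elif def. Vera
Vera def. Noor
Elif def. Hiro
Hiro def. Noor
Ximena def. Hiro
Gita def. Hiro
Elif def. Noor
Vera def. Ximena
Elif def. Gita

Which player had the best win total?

Elif

Win totals: Vera 3, Noor 1, Elif 5, Ximena 4, Wei 2, Gita 3, Hiro 3.
Elif leads with 5 wins (next highest: 4).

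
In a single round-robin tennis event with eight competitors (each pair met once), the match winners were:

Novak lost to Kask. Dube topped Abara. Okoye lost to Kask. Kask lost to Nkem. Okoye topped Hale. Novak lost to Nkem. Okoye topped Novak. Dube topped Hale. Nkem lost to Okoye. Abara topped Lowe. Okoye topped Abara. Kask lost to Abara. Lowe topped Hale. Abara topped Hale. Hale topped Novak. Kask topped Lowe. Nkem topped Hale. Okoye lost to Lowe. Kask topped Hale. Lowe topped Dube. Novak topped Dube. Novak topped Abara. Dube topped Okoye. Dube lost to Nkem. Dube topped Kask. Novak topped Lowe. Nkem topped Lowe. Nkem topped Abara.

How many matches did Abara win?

Abara's results: beat Lowe, Kask, Hale; lost to Novak, Dube, Nkem, Okoye.
That is 3 wins.

3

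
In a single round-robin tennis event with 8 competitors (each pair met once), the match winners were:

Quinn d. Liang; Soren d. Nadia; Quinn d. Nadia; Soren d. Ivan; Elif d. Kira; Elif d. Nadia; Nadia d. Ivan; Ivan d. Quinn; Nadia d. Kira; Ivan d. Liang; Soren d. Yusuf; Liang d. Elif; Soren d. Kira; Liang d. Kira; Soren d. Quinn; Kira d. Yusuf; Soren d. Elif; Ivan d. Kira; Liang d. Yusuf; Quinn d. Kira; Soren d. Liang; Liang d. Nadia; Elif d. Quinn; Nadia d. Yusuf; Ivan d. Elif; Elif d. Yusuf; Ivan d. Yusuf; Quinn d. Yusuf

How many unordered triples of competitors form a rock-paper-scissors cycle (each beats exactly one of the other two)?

Win totals: Nadia 3, Yusuf 0, Ivan 5, Soren 7, Liang 4, Quinn 4, Elif 4, Kira 1.
A competitor with w wins dominates both others in C(w,2) triples; summing gives 3 + 0 + 10 + 21 + 6 + 6 + 6 + 0 = 52 transitive triples.
Total triples C(8,3) = 56, so cyclic triples = 56 − 52 = 4.

4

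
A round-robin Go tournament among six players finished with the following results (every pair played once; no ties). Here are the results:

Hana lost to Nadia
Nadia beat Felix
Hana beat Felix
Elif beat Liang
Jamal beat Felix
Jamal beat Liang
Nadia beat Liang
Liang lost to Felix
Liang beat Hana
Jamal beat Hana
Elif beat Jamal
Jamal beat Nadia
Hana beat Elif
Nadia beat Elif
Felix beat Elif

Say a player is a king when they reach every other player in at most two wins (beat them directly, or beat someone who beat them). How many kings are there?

Hana cannot reach Nadia in two steps.
Liang cannot reach Nadia, Jamal in two steps.
Felix cannot reach Nadia in two steps.
Nadia reaches everyone (king).
Elif reaches everyone (king).
Jamal reaches everyone (king).
Kings: Nadia, Elif, Jamal — 3.

3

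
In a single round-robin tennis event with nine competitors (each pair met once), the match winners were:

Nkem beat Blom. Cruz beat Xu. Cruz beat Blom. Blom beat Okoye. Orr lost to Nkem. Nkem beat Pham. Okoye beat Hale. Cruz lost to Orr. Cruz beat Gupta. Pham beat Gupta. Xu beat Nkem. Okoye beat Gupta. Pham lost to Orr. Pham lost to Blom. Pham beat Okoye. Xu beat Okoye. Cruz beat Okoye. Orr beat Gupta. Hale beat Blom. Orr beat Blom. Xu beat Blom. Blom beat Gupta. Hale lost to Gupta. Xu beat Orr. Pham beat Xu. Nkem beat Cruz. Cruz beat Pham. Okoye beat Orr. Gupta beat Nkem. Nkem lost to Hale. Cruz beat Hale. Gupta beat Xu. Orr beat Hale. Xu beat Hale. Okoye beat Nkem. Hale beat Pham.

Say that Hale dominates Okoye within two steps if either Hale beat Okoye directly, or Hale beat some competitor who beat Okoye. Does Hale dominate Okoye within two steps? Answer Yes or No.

Yes

Hale did not beat Okoye directly.
Hale beat Pham, Nkem, Blom. Of those, Pham beat Okoye.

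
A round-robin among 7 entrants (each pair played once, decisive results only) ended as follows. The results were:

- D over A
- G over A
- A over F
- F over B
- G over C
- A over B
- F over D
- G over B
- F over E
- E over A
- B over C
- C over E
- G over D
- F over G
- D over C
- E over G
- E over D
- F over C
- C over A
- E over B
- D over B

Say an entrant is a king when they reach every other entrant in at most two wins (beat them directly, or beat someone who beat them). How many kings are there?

A reaches everyone (king).
B cannot reach D, F, G in two steps.
C reaches everyone (king).
D cannot reach G in two steps.
E reaches everyone (king).
F reaches everyone (king).
G reaches everyone (king).
Kings: A, C, E, F, G — 5.

5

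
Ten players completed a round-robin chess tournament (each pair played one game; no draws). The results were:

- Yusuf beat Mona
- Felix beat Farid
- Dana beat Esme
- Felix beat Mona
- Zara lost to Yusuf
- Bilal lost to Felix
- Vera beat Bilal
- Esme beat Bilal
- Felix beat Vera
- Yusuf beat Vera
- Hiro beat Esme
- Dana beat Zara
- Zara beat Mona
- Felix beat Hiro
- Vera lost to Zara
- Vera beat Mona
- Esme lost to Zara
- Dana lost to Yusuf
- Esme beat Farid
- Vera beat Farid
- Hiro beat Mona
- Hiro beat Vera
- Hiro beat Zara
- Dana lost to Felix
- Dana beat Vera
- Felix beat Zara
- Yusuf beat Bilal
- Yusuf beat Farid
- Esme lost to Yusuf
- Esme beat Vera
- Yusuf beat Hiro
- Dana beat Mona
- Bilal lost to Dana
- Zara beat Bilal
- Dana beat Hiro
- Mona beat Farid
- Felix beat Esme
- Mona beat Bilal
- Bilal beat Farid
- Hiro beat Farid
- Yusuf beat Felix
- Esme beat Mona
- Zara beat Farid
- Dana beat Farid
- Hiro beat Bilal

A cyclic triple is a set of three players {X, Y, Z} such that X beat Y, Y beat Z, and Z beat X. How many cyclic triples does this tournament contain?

Win totals: Bilal 1, Zara 5, Yusuf 9, Dana 7, Farid 0, Vera 3, Felix 8, Esme 4, Hiro 6, Mona 2.
A player with w wins dominates both others in C(w,2) triples; summing gives 0 + 10 + 36 + 21 + 0 + 3 + 28 + 6 + 15 + 1 = 120 transitive triples.
Total triples C(10,3) = 120, so cyclic triples = 120 − 120 = 0.

0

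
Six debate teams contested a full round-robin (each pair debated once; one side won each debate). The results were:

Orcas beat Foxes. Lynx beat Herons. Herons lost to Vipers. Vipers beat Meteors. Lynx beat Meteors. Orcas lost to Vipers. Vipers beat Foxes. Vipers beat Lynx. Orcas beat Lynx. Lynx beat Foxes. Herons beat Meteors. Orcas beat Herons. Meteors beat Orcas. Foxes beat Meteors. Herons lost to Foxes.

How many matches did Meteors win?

Meteors' results: beat Orcas; lost to Foxes, Vipers, Lynx, Herons.
That is 1 win.

1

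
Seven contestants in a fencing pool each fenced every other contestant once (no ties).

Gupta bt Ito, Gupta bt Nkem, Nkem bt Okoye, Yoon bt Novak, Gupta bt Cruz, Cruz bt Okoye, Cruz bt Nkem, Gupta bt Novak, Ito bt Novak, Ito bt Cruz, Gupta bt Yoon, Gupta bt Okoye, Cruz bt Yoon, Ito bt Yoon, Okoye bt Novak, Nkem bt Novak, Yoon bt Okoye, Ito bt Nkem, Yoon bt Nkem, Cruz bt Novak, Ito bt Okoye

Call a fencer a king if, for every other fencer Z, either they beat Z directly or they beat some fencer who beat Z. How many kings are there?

Nkem cannot reach Cruz, Yoon, Gupta, Ito in two steps.
Cruz cannot reach Gupta, Ito in two steps.
Yoon cannot reach Cruz, Gupta, Ito in two steps.
Okoye cannot reach Nkem, Cruz, Yoon, Gupta, Ito in two steps.
Novak cannot reach Nkem, Cruz, Yoon, Okoye, Gupta, Ito in two steps.
Gupta reaches everyone (king).
Ito cannot reach Gupta in two steps.
Kings: Gupta — 1.

1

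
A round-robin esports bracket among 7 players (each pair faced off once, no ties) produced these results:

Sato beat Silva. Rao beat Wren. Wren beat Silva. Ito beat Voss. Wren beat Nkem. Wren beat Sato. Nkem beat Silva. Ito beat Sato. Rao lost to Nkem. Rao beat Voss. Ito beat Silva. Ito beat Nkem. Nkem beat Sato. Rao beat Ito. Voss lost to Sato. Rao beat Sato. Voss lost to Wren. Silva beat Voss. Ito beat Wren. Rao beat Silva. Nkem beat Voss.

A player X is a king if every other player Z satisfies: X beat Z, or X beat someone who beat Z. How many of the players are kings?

Silva cannot reach Rao, Sato, Ito, Nkem, Wren in two steps.
Voss cannot reach Silva, Rao, Sato, Ito, Nkem, Wren in two steps.
Rao reaches everyone (king).
Sato cannot reach Rao, Ito, Nkem, Wren in two steps.
Ito reaches everyone (king).
Nkem reaches everyone (king).
Wren cannot reach Ito in two steps.
Kings: Rao, Ito, Nkem — 3.

3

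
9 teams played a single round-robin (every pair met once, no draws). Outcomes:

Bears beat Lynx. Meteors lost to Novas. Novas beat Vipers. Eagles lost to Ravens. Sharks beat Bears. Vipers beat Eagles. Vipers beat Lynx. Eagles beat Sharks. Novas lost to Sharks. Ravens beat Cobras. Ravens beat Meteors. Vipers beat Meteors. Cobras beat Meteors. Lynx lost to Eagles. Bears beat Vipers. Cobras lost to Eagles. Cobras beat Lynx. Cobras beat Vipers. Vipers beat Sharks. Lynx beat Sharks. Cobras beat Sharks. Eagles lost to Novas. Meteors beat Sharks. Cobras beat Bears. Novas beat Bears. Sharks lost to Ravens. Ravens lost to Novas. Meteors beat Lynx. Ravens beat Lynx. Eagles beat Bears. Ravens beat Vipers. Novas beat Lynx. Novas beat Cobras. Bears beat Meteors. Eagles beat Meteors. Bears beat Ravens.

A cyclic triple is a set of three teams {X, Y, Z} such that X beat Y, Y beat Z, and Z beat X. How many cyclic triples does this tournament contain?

Win totals: Bears 4, Meteors 2, Sharks 2, Eagles 5, Vipers 4, Lynx 1, Novas 7, Cobras 5, Ravens 6.
A team with w wins dominates both others in C(w,2) triples; summing gives 6 + 1 + 1 + 10 + 6 + 0 + 21 + 10 + 15 = 70 transitive triples.
Total triples C(9,3) = 84, so cyclic triples = 84 − 70 = 14.

14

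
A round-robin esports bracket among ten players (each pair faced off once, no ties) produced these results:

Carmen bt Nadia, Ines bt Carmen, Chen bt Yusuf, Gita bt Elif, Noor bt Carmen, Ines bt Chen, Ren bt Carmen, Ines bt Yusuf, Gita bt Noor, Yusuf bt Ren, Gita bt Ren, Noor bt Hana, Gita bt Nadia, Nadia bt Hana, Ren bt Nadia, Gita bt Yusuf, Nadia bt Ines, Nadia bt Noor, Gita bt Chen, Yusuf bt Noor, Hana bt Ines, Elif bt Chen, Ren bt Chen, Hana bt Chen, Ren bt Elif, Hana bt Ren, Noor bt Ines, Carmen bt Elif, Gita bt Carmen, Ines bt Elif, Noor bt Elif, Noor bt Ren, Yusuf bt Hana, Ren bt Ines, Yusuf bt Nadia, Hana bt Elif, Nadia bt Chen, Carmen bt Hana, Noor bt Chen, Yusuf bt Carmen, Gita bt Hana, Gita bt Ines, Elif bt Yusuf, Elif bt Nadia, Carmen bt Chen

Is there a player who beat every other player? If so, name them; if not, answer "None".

Gita

Gita has 9 wins out of 9 opponents — a perfect record.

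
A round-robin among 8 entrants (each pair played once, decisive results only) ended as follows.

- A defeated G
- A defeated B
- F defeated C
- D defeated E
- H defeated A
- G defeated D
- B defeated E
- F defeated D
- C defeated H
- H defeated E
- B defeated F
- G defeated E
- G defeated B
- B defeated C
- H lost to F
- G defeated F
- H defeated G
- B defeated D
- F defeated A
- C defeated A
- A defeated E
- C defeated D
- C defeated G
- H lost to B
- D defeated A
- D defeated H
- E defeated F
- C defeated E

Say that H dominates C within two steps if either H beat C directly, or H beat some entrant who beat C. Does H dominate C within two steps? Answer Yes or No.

H did not beat C directly.
H beat A, E, G, but each of them lost to C. No two-step path.

No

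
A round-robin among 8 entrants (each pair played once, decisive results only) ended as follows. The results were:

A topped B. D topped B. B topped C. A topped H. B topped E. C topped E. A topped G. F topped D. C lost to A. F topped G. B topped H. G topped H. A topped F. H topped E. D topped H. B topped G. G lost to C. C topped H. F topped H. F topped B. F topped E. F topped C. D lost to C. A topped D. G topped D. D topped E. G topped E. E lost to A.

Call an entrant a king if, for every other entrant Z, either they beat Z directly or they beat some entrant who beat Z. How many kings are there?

A reaches everyone (king).
B cannot reach A, F in two steps.
C cannot reach A, F in two steps.
D cannot reach A, F in two steps.
E cannot reach A, B, C, D, F, G, H in two steps.
F cannot reach A in two steps.
G cannot reach A, C, F in two steps.
H cannot reach A, B, C, D, F, G in two steps.
Kings: A — 1.

1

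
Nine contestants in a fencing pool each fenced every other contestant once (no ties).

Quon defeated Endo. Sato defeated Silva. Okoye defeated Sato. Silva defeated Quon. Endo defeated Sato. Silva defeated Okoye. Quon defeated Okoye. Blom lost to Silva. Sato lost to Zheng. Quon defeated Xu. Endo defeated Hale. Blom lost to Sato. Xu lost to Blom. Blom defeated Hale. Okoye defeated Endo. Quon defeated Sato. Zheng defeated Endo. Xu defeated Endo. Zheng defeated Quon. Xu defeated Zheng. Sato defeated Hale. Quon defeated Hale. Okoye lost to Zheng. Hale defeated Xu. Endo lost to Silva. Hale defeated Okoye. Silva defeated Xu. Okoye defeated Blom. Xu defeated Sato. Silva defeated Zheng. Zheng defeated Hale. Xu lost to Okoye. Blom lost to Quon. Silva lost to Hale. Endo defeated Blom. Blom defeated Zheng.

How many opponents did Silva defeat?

6

Silva's results: beat Endo, Quon, Xu, Blom, Zheng, Okoye; lost to Hale, Sato.
That is 6 wins.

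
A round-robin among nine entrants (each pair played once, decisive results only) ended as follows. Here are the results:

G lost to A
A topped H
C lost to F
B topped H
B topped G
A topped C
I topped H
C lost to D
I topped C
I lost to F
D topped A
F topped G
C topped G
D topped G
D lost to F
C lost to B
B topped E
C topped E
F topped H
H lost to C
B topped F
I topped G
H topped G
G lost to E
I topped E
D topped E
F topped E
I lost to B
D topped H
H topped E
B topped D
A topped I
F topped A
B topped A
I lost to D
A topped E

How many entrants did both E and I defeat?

E beat: G.
I beat: C, E, G, H.
Both beat: G — 1.

1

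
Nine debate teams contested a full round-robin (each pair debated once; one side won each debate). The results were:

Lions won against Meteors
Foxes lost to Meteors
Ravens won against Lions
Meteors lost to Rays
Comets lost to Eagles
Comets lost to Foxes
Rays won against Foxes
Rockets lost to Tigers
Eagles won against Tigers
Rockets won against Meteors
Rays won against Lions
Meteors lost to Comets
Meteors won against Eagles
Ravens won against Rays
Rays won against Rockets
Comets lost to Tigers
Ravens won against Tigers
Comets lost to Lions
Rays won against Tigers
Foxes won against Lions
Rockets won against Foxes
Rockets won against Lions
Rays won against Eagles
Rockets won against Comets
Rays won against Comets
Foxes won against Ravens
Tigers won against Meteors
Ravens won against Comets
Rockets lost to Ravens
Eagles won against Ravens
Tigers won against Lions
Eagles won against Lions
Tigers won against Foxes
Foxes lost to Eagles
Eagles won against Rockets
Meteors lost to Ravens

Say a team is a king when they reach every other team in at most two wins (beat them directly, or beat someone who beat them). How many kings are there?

3

Meteors cannot reach Rays in two steps.
Ravens reaches everyone (king).
Foxes cannot reach Eagles in two steps.
Rays reaches everyone (king).
Tigers cannot reach Rays in two steps.
Eagles reaches everyone (king).
Rockets cannot reach Rays, Tigers in two steps.
Lions cannot reach Ravens, Rays, Tigers, Rockets in two steps.
Comets cannot reach Ravens, Rays, Tigers, Rockets, Lions in two steps.
Kings: Ravens, Rays, Eagles — 3.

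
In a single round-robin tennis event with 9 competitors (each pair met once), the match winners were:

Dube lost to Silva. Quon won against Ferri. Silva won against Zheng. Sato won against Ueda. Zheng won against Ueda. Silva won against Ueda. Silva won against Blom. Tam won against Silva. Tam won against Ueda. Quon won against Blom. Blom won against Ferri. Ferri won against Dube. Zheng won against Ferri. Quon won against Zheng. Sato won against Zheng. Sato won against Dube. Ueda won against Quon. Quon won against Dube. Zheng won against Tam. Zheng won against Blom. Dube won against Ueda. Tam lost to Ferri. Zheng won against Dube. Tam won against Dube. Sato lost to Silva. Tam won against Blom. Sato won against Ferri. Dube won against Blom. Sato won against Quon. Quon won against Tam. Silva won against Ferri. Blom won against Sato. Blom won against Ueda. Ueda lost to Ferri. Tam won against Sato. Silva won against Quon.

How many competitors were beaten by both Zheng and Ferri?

Zheng beat: Ferri, Blom, Ueda, Tam, Dube.
Ferri beat: Ueda, Tam, Dube.
Both beat: Ueda, Tam, Dube — 3.

3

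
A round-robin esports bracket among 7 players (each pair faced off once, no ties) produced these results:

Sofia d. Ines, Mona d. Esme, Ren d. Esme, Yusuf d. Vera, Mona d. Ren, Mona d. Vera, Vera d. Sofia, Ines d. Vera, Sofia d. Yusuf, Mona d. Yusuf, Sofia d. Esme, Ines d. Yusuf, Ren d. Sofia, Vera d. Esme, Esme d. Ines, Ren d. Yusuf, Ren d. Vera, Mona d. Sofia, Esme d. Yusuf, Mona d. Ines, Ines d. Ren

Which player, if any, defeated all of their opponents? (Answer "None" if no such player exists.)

Mona has 6 wins out of 6 opponents — a perfect record.

Mona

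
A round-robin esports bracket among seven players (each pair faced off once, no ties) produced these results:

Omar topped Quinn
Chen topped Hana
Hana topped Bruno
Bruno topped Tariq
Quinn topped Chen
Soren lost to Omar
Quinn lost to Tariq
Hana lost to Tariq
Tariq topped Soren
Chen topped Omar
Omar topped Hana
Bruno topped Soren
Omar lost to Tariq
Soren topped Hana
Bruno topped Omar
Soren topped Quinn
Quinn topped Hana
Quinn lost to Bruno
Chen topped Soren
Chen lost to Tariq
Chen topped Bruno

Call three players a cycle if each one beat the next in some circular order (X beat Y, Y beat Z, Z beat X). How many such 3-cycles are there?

8

Win totals: Chen 4, Tariq 5, Bruno 4, Soren 2, Hana 1, Quinn 2, Omar 3.
A player with w wins dominates both others in C(w,2) triples; summing gives 6 + 10 + 6 + 1 + 0 + 1 + 3 = 27 transitive triples.
Total triples C(7,3) = 35, so cyclic triples = 35 − 27 = 8.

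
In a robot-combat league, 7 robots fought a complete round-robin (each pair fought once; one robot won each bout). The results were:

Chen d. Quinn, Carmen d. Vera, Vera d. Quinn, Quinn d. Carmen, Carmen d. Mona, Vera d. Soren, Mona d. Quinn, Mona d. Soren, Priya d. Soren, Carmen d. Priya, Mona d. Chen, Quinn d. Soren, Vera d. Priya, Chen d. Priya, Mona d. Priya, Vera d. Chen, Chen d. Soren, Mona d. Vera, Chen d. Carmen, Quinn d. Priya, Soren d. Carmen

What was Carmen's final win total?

3

Carmen's results: beat Priya, Mona, Vera; lost to Soren, Chen, Quinn.
That is 3 wins.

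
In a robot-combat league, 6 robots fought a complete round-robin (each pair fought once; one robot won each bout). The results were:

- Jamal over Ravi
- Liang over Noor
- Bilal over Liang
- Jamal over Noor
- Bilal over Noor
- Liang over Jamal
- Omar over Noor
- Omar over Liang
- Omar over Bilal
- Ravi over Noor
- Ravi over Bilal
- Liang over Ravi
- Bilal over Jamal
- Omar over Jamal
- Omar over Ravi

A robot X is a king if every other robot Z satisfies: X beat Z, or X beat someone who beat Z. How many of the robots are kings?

Jamal cannot reach Liang, Omar in two steps.
Ravi cannot reach Omar in two steps.
Noor cannot reach Jamal, Ravi, Liang, Bilal, Omar in two steps.
Liang cannot reach Omar in two steps.
Bilal cannot reach Omar in two steps.
Omar reaches everyone (king).
Kings: Omar — 1.

1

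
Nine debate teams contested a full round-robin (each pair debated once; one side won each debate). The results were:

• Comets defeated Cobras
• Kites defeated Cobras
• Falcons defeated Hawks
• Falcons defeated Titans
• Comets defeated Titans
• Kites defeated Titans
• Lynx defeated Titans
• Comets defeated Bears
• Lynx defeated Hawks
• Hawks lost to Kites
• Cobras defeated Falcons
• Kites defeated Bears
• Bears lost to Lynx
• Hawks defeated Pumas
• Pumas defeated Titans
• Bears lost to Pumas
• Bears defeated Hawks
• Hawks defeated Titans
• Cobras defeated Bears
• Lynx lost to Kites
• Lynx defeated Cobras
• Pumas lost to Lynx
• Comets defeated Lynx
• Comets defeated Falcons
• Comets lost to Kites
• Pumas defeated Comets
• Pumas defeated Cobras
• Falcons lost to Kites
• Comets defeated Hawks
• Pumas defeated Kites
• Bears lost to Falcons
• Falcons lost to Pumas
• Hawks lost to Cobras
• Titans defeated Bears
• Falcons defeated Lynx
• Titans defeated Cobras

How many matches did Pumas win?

6

Pumas' results: beat Kites, Cobras, Bears, Falcons, Comets, Titans; lost to Lynx, Hawks.
That is 6 wins.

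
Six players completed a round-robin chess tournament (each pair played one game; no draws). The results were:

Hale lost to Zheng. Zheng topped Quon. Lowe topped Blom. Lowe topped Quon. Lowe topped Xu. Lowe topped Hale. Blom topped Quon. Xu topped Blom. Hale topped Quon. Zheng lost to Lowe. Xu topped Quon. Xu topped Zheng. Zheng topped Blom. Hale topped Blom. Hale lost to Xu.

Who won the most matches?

Lowe

Win totals: Quon 0, Zheng 3, Lowe 5, Xu 4, Blom 1, Hale 2.
Lowe leads with 5 wins (next highest: 4).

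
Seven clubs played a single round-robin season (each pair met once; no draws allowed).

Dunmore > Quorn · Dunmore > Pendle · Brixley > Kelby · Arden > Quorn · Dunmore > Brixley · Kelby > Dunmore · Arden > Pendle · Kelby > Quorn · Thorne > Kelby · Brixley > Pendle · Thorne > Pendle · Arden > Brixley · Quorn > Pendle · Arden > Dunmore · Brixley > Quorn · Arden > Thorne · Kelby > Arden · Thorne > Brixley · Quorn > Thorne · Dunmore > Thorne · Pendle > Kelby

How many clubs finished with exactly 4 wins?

Win totals: Arden 5, Thorne 3, Dunmore 4, Pendle 1, Brixley 3, Kelby 3, Quorn 2.
Exactly 4: Dunmore — 1 club.

1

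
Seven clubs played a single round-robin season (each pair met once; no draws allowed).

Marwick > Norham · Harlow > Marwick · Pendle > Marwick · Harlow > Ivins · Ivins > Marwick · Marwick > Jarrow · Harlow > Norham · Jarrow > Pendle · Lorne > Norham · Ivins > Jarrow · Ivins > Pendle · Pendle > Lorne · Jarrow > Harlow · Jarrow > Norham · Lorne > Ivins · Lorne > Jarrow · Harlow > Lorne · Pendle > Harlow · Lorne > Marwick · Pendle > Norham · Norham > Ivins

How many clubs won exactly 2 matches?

Win totals: Pendle 4, Norham 1, Lorne 4, Jarrow 3, Marwick 2, Ivins 3, Harlow 4.
Exactly 2: Marwick — 1 club.

1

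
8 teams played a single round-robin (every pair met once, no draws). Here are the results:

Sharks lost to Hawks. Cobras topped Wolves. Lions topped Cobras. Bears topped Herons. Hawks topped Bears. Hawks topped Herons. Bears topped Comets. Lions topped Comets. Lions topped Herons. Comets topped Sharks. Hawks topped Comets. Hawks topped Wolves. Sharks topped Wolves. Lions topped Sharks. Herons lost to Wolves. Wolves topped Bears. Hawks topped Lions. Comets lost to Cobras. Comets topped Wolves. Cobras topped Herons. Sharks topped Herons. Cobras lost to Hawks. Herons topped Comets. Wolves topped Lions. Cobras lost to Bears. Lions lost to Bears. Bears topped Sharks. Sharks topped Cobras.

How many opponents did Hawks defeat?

Hawks' results: beat Lions, Wolves, Cobras, Bears, Herons, Sharks, Comets; lost to no one.
That is 7 wins.

7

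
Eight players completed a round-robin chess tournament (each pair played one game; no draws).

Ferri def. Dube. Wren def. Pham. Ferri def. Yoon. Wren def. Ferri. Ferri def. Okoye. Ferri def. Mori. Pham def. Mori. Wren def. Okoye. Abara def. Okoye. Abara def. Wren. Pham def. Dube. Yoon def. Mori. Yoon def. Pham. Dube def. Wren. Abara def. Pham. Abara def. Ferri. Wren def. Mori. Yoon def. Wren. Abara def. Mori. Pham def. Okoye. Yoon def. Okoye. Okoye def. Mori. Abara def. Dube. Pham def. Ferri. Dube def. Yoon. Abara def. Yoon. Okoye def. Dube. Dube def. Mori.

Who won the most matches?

Abara

Win totals: Mori 0, Wren 4, Ferri 4, Dube 3, Abara 7, Yoon 4, Okoye 2, Pham 4.
Abara leads with 7 wins (next highest: 4).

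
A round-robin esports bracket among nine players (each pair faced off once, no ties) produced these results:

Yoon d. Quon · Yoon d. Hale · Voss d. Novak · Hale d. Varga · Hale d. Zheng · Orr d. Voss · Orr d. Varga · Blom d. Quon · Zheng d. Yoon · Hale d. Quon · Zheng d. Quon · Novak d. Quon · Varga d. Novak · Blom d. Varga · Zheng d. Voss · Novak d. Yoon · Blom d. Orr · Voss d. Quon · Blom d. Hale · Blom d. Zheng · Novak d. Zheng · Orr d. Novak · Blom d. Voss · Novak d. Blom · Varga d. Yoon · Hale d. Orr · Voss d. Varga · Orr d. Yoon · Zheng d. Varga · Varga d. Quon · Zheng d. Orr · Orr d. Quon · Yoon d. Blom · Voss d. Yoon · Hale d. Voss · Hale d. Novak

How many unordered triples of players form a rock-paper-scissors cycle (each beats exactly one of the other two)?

Win totals: Orr 5, Varga 3, Novak 4, Quon 0, Zheng 5, Voss 4, Blom 6, Yoon 3, Hale 6.
A player with w wins dominates both others in C(w,2) triples; summing gives 10 + 3 + 6 + 0 + 10 + 6 + 15 + 3 + 15 = 68 transitive triples.
Total triples C(9,3) = 84, so cyclic triples = 84 − 68 = 16.

16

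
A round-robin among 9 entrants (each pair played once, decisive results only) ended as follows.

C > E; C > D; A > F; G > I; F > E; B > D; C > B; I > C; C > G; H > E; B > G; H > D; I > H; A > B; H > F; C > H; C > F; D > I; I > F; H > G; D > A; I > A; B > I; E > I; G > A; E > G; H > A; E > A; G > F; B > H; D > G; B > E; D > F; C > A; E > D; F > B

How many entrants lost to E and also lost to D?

E beat: A, D, G, I.
D beat: A, F, G, I.
Both beat: A, G, I — 3.

3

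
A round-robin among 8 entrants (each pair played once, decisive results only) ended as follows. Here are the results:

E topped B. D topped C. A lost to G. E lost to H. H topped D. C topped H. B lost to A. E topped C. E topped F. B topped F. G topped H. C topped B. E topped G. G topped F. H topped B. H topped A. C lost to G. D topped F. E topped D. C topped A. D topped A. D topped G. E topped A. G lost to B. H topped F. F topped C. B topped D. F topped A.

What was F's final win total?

F's results: beat A, C; lost to B, D, E, G, H.
That is 2 wins.

2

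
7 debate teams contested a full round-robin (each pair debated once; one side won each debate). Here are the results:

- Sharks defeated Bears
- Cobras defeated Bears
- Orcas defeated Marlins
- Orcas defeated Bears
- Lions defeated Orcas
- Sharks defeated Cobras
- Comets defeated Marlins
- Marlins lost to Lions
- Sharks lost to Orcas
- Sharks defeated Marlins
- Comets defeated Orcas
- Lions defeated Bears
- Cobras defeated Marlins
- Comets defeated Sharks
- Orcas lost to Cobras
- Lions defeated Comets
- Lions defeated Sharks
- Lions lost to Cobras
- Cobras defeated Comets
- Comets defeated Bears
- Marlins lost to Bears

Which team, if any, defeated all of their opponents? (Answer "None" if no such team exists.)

Highest win total is Lions with 5 (out of 6 possible).
Lions lost to Cobras, so no team went undefeated.

None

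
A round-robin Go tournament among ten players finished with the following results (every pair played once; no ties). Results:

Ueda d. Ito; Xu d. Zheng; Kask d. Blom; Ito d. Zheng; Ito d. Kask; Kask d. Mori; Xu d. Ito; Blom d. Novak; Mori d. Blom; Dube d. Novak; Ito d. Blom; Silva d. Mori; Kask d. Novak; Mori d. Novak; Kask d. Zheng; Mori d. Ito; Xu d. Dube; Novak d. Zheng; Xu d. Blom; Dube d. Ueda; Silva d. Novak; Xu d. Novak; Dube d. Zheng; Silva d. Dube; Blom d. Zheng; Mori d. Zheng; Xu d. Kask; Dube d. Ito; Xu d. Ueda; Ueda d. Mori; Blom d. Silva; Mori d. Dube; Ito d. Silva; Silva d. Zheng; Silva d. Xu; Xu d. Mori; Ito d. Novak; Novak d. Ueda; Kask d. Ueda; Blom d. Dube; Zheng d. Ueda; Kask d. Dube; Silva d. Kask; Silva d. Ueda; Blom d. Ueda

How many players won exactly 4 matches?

Win totals: Kask 6, Xu 8, Blom 5, Dube 4, Ito 5, Ueda 2, Silva 7, Zheng 1, Mori 5, Novak 2.
Exactly 4: Dube — 1 player.

1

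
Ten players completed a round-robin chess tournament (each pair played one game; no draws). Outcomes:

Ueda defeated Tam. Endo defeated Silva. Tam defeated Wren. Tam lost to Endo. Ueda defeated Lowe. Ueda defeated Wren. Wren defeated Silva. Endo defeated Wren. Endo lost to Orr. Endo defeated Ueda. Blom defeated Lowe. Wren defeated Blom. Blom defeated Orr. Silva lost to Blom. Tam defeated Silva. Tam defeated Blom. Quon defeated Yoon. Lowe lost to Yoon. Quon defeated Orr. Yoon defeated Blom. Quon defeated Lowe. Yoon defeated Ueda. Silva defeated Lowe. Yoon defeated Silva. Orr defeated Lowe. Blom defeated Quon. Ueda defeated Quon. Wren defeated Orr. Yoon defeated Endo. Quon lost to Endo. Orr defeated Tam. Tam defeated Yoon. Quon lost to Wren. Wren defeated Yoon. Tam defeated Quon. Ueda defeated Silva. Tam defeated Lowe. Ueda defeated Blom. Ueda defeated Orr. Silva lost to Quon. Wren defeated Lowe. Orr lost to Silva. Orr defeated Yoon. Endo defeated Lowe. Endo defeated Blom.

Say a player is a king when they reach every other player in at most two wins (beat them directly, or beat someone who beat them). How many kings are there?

Yoon reaches everyone (king).
Quon cannot reach Wren in two steps.
Blom cannot reach Wren, Ueda in two steps.
Orr reaches everyone (king).
Lowe cannot reach Yoon, Quon, Blom, Orr, Wren, Ueda, Tam, Endo, Silva in two steps.
Wren reaches everyone (king).
Ueda reaches everyone (king).
Tam reaches everyone (king).
Endo reaches everyone (king).
Silva cannot reach Quon, Blom, Wren, Ueda in two steps.
Kings: Yoon, Orr, Wren, Ueda, Tam, Endo — 6.

6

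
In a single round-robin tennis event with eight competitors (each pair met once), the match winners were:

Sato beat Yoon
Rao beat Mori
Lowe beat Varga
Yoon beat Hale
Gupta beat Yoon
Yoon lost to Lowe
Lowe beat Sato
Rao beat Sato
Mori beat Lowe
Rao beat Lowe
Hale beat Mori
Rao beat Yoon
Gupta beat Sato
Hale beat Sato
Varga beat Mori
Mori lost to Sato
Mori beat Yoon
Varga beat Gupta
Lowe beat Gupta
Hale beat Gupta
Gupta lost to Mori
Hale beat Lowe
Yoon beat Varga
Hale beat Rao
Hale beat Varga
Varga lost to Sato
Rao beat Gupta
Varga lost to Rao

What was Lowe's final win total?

Lowe's results: beat Sato, Gupta, Yoon, Varga; lost to Hale, Mori, Rao.
That is 4 wins.

4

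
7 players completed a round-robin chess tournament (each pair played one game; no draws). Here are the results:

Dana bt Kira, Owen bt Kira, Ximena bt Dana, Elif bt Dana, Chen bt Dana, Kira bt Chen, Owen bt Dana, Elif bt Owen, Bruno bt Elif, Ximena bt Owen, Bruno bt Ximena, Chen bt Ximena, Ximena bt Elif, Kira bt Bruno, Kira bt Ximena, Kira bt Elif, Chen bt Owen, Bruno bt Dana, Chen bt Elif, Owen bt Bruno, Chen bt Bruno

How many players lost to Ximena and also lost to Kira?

1

Ximena beat: Dana, Owen, Elif.
Kira beat: Ximena, Bruno, Elif, Chen.
Both beat: Elif — 1.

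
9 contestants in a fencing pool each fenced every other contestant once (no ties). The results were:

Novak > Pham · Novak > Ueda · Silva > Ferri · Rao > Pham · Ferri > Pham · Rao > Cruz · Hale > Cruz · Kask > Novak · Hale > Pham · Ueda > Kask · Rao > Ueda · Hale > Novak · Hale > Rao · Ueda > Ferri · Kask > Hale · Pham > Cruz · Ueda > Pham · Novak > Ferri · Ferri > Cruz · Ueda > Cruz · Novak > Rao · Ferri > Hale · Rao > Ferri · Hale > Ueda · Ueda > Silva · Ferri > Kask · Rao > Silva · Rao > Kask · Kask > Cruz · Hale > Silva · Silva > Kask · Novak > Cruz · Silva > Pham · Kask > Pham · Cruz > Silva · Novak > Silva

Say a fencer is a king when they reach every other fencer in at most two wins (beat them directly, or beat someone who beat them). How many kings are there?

Rao reaches everyone (king).
Kask reaches everyone (king).
Ferri reaches everyone (king).
Hale reaches everyone (king).
Silva cannot reach Rao, Ueda in two steps.
Ueda cannot reach Rao in two steps.
Novak reaches everyone (king).
Cruz cannot reach Rao, Hale, Ueda, Novak in two steps.
Pham cannot reach Rao, Kask, Ferri, Hale, Ueda, Novak in two steps.
Kings: Rao, Kask, Ferri, Hale, Novak — 5.

5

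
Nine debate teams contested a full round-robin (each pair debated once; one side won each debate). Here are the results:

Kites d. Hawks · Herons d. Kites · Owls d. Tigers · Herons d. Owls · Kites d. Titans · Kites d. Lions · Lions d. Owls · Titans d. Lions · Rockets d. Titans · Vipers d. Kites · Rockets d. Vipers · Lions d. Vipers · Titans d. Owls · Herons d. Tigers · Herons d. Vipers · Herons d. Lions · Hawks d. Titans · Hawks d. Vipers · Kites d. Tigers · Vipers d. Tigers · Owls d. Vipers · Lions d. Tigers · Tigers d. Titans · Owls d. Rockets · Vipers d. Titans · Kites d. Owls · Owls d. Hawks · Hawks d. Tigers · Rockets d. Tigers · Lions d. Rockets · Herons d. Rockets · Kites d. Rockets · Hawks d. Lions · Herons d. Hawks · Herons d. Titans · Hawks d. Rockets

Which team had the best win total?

Win totals: Hawks 5, Herons 8, Kites 6, Tigers 1, Vipers 3, Titans 2, Lions 4, Owls 4, Rockets 3.
Herons leads with 8 wins (next highest: 6).

Herons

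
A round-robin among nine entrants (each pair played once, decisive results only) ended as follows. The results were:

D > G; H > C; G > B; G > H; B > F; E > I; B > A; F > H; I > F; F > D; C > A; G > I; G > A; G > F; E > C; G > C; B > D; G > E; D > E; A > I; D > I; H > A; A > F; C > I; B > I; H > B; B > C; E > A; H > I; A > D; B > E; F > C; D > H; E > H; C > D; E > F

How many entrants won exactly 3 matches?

3

Win totals: A 3, B 6, C 3, D 4, E 5, F 3, G 7, H 4, I 1.
Exactly 3: A, C, F — 3 entrants.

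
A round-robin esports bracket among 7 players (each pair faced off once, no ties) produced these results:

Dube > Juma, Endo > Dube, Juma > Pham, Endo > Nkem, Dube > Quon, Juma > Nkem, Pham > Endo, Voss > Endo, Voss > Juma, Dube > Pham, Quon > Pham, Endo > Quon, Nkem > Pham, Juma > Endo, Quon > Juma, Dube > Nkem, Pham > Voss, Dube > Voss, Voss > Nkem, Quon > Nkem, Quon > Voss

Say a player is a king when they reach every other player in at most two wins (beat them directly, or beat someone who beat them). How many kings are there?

Pham reaches everyone (king).
Juma reaches everyone (king).
Voss reaches everyone (king).
Dube reaches everyone (king).
Endo reaches everyone (king).
Quon cannot reach Dube in two steps.
Nkem cannot reach Juma, Dube, Quon in two steps.
Kings: Pham, Juma, Voss, Dube, Endo — 5.

5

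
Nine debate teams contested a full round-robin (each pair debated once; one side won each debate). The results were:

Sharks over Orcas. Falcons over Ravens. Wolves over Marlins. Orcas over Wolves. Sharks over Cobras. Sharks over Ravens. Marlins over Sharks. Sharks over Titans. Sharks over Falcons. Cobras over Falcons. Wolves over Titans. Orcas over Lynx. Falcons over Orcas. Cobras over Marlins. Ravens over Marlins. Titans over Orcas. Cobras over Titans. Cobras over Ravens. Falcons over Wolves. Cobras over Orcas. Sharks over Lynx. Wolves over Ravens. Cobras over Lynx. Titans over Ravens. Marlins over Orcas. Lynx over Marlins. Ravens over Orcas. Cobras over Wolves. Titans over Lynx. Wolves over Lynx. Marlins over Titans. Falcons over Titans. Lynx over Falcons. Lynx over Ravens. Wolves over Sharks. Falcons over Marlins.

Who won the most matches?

Win totals: Titans 3, Marlins 3, Sharks 6, Ravens 2, Orcas 2, Lynx 3, Falcons 5, Cobras 7, Wolves 5.
Cobras leads with 7 wins (next highest: 6).

Cobras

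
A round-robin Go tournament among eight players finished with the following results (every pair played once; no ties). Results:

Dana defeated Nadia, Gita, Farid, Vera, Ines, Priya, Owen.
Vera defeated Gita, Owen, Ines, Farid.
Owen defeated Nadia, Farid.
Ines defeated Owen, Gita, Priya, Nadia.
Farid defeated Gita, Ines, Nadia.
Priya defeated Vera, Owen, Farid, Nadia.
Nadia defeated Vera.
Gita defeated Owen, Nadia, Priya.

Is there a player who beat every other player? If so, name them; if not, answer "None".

Dana

Dana has 7 wins out of 7 opponents — a perfect record.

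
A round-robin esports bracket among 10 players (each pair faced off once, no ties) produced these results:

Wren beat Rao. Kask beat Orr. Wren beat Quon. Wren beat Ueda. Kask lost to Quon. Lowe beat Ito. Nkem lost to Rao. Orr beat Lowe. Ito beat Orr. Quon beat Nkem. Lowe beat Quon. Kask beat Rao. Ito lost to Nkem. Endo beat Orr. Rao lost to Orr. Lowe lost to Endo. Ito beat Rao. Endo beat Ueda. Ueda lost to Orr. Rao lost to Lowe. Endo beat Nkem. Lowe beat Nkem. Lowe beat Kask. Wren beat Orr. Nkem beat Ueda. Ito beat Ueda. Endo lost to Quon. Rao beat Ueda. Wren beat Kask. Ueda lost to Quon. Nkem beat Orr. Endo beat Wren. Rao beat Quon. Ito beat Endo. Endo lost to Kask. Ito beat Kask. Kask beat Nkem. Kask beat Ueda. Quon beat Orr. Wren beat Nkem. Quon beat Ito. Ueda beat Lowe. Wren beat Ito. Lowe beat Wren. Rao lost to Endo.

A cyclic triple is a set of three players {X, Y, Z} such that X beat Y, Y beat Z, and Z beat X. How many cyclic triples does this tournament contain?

25

Win totals: Nkem 3, Lowe 6, Rao 3, Ito 5, Endo 6, Quon 6, Kask 5, Orr 3, Wren 7, Ueda 1.
A player with w wins dominates both others in C(w,2) triples; summing gives 3 + 15 + 3 + 10 + 15 + 15 + 10 + 3 + 21 + 0 = 95 transitive triples.
Total triples C(10,3) = 120, so cyclic triples = 120 − 95 = 25.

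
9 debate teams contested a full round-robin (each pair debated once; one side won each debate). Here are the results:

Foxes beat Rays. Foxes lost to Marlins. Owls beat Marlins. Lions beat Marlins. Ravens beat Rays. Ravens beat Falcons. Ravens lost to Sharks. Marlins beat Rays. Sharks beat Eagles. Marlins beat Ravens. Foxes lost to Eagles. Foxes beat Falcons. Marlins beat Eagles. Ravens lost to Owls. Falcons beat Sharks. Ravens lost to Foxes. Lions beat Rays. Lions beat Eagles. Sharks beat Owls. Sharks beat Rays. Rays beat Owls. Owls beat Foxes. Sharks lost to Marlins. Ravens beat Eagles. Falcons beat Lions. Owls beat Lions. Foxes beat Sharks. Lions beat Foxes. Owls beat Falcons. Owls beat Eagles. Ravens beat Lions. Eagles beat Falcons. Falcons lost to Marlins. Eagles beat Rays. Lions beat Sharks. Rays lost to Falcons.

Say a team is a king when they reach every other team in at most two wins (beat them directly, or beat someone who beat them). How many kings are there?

6

Marlins reaches everyone (king).
Eagles cannot reach Marlins in two steps.
Ravens reaches everyone (king).
Foxes cannot reach Marlins in two steps.
Lions reaches everyone (king).
Rays cannot reach Sharks in two steps.
Falcons reaches everyone (king).
Owls reaches everyone (king).
Sharks reaches everyone (king).
Kings: Marlins, Ravens, Lions, Falcons, Owls, Sharks — 6.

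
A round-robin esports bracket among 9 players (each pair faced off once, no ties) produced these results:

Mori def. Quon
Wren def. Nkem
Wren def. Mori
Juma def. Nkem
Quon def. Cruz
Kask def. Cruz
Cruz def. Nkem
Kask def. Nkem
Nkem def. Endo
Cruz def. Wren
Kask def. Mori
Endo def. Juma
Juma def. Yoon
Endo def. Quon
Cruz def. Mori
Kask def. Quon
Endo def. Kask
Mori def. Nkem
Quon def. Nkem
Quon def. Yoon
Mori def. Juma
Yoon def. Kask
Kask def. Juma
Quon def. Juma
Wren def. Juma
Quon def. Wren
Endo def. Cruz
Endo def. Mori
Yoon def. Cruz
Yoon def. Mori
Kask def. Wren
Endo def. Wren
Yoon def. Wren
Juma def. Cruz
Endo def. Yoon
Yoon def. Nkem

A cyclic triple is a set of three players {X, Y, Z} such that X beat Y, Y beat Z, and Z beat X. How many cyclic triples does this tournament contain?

16

Win totals: Juma 3, Mori 3, Wren 3, Yoon 5, Kask 6, Nkem 1, Quon 5, Endo 7, Cruz 3.
A player with w wins dominates both others in C(w,2) triples; summing gives 3 + 3 + 3 + 10 + 15 + 0 + 10 + 21 + 3 = 68 transitive triples.
Total triples C(9,3) = 84, so cyclic triples = 84 − 68 = 16.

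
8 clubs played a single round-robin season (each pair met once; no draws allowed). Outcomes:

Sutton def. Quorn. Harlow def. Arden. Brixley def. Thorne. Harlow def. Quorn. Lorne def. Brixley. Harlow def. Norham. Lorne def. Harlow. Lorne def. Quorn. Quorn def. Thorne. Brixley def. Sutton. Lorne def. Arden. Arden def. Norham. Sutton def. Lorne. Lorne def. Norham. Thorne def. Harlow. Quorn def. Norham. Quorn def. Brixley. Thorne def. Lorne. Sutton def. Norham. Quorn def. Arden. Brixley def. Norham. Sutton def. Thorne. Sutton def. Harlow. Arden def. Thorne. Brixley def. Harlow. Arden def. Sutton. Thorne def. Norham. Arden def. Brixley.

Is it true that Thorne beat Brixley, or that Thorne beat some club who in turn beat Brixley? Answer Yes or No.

Yes

Thorne did not beat Brixley directly.
Thorne beat Harlow, Lorne, Norham. Of those, Lorne beat Brixley.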